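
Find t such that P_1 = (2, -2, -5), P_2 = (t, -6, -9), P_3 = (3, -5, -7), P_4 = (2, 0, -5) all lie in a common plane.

4

Normal to plane P_1P_3P_4: n = (4, 0, 2); plane equation n·P = -2.
Requiring n·P_2 = -2: (4)t + (-18) = -2.
So t = 4.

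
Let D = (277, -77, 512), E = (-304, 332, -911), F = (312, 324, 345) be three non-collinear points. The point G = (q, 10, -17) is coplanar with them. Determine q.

42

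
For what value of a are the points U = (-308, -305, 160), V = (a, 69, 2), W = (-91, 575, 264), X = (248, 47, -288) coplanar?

-22

Coplanarity ⇔ det[UV; UW; UX] = 0.
Expanding, this is linear in a: (-430848)a + (-9478656) = 0.
So a = -22.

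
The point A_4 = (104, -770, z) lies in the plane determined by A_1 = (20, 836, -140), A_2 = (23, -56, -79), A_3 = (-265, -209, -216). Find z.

10

Coplanarity requires A_1A_2 · (A_1A_3 × A_1A_4) = 0.
A_1A_2 = (3, -892, 61), A_1A_3 = (-285, -1045, -76); the triple product is linear in z with coefficient -257355 and constant term 2573550.
Setting it to zero: z = 10.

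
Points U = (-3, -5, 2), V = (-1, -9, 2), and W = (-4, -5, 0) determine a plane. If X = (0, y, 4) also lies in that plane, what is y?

Coplanarity requires UV · (UW × UX) = 0.
UV = (2, -4, 0), UW = (-1, 0, -2); the triple product is linear in y with coefficient 4 and constant term 36.
Setting it to zero: y = -9.

-9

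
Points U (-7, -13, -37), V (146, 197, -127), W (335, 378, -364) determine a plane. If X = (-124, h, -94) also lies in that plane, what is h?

A normal to the plane is n = UV × UW = (-33480, 19251, -11997).
X lies in the plane iff n · UX = 0.
This gives (19251)h + (4851252) = 0, so h = -252.

-252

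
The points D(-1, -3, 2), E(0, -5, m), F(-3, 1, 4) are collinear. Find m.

1

Direction DF = (-2, 4, 2). From the x-coordinate of E, the parameter along the line is τ = (0 − (-1))/(-2) = -1/2.
Then m = 2 + (-1/2)·(2) = 1.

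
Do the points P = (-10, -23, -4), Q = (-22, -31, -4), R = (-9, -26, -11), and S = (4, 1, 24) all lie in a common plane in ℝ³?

Yes

The four points are coplanar iff the 3×3 determinant with rows PQ, PR, PS is zero.
Rows: (-12, -8, 0), (1, -3, -7), (14, 24, 28).
Expanding along the first row: (-12)(84) − (-8)(126) + (0)(66) = 0.
Zero determinant ⇒ coplanar.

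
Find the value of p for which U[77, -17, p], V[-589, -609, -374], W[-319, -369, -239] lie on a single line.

Direction VW = (270, 240, 135). From the x-coordinate of U, the parameter along the line is τ = (77 − (-589))/270 = 37/15.
Then p = (-374) + 37/15·(135) = -41.

-41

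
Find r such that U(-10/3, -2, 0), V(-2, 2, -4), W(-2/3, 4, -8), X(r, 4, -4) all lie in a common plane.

Normal to plane UVW: n = (-8, 0, -8/3); plane equation n·P = 80/3.
Requiring n·X = 80/3: (-8)r + (32/3) = 80/3.
So r = -2.

-2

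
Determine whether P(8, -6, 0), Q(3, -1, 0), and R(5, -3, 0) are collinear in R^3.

PQ = (-5, 5, 0), PR = (-3, 3, 0).
Each component of PR is 3/5 times the corresponding component of PQ, so PR = 3/5·PQ and the points are collinear.

Yes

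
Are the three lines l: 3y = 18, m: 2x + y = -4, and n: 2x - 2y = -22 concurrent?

Yes

The three lines meet at one point iff the augmented coefficient matrix [aᵢ bᵢ cᵢ] has rank < 3, i.e. its determinant vanishes.
Here the determinant is 0.
It vanishes, so the lines are concurrent at (-5, 6).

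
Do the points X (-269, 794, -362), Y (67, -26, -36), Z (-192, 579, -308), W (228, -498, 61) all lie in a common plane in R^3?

No

A normal to the plane through X, Y, Z is n = XY × XZ = (25810, 6958, -9100).
The plane has equation n·P = 1875962. For W: n·W = 1864496.
1864496 ≠ 1875962, so W is off the plane.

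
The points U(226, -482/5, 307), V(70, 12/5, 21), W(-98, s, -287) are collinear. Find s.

544/5

Collinearity requires UV × UW = 0; each component is linear in s.
The x-component gives (286)s + (-155584/5) = 0, so s = 544/5.
The remaining components then also vanish.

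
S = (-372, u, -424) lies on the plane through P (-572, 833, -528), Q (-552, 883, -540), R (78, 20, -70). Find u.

Coplanarity requires PQ · (PR × PS) = 0.
PQ = (20, 50, -12), PR = (650, -813, 458); the triple product is linear in u with coefficient -16960 and constant term 11685440.
Setting it to zero: u = 689.

689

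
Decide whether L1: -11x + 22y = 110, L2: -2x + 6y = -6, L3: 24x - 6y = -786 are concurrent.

Intersecting L1 and L2: solving the 2×2 system gives (x, y) = (-36, -13).
Substitute into L3: (24)(-36) + (-6)(-13) = -786.
This equals -786, so (-36, -13) lies on all three lines and they are concurrent.

Yes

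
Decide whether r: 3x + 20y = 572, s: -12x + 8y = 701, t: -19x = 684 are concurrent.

No

Lines aᵢx + bᵢy = cᵢ with pairwise distinct directions are concurrent exactly when det[aᵢ bᵢ cᵢ] = 0.
Here the determinant is 1140.
Nonzero, so no common point exists.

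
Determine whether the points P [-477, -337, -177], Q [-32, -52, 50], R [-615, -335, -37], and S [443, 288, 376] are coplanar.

No

The four points are coplanar iff the 3×3 determinant with rows PQ, PR, PS is zero.
Rows: (445, 285, 227), (-138, 2, 140), (920, 625, 553).
Expanding along the first row: (445)(-86394) − (285)(-205114) + (227)(-88090) = 15730.
Nonzero ⇒ not coplanar.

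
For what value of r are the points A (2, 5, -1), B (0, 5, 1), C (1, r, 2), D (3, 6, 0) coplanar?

6

Normal to plane ABD: n = (-2, 4, -2); plane equation n·P = 18.
Requiring n·C = 18: (4)r + (-6) = 18.
So r = 6.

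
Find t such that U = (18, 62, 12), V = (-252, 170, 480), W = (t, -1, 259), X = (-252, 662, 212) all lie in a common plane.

The points are coplanar iff UV · (UW × UX) = 0.
Expanding, this is linear in t: (259200)t + (23587200) = 0.
So t = -91.

-91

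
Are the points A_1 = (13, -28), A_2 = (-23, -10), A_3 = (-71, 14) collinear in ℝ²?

Yes

A_1A_2 = (-36, 18), A_1A_3 = (-84, 42).
Twice the signed area of △A_1A_2A_3 is (-36)(42) − (18)(-84) = 0.
The triangle is degenerate (zero area), so the points are collinear.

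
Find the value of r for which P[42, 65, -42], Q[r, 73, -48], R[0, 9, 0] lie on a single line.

48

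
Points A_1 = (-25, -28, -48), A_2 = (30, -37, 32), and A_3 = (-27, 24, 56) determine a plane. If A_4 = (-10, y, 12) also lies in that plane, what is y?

Coplanarity requires A_1A_2 · (A_1A_3 × A_1A_4) = 0.
A_1A_2 = (55, -9, 80), A_1A_3 = (-2, 52, 104); the triple product is linear in y with coefficient -5880 and constant term -70560.
Setting it to zero: y = -12.

-12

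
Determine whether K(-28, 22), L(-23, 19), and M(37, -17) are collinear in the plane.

KL = (5, -3), KM = (65, -39).
Checking proportionality: KM = 13·KL, so the vectors are parallel and the points are collinear.

Yes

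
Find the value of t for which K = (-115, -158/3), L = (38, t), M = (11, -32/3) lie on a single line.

The three points are collinear iff det[KL; KM] = 0.
This determinant is linear in t: (-126)t + (-210) = 0, so t = -5/3.

-5/3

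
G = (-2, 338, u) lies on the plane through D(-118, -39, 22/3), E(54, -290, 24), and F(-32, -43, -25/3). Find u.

-268/3

The plane through D, E, F has equation 3999x + 4128y + 20898z = -479622.
Substituting G: (20898)u + (1387266) = -479622, so u = -268/3.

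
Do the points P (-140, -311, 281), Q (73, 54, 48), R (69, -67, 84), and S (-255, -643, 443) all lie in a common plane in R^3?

No

With P as base: PQ = (213, 365, -233), PR = (209, 244, -197), PS = (-115, -332, 162).
PR × PS = (-25876, -11203, -41328).
PQ · (PR × PS) = 28741.
Since 28741 ≠ 0, the four points are not coplanar.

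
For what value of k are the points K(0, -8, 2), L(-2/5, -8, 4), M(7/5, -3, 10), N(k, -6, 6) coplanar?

The points are coplanar iff KL · (KM × KN) = 0.
Expanding, this is linear in k: (-10)k + (4) = 0.
So k = 2/5.

2/5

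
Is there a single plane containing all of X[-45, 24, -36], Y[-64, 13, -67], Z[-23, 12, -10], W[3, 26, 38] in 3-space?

No

With X as base: XY = (-19, -11, -31), XZ = (22, -12, 26), XW = (48, 2, 74).
XZ × XW = (-940, -380, 620).
XY · (XZ × XW) = 2820.
Since 2820 ≠ 0, the four points are not coplanar.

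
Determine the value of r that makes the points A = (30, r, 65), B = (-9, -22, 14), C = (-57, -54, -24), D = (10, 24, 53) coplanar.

32

Coplanarity ⇔ det[AB; AC; AD] = 0.
Expanding, this is linear in r: (-1150)r + (36800) = 0.
So r = 32.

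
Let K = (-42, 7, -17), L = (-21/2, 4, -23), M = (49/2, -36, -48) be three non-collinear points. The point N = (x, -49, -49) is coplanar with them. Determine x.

-14

Coplanarity requires KL · (KM × KN) = 0.
KL = (63/2, -3, -6), KM = (133/2, -43, -31); the triple product is linear in x with coefficient -165 and constant term -2310.
Setting it to zero: x = -14.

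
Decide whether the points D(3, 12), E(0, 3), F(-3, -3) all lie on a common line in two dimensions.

No

DE = (-3, -9), DF = (-6, -15).
If collinear, DF would be a scalar multiple of DE. But (-3)·(-15) ≠ (-9)·(-6) (difference -9), so they are not parallel; the points are not collinear.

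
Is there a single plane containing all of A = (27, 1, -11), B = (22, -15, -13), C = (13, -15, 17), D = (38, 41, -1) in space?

Yes

With A as base: AB = (-5, -16, -2), AC = (-14, -16, 28), AD = (11, 40, 10).
AC × AD = (-1280, 448, -384).
AB · (AC × AD) = 0.
The scalar triple product vanishes, so the four points are coplanar.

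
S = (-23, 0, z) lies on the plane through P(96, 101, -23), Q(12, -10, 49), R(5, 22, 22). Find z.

34

A normal to the plane is n = PQ × PR = (693, -2772, -3465).
S lies in the plane iff n · PS = 0.
This gives (-3465)z + (117810) = 0, so z = 34.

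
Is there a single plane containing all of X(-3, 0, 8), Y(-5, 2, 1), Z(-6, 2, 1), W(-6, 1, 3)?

No

With X as base: XY = (-2, 2, -7), XZ = (-3, 2, -7), XW = (-3, 1, -5).
XZ × XW = (-3, 6, 3).
XY · (XZ × XW) = -3.
Since -3 ≠ 0, the four points are not coplanar.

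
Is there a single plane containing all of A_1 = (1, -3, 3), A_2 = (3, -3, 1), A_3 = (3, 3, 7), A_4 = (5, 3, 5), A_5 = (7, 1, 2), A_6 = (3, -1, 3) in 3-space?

No

The plane through A_1, A_2, A_3 has normal n = A_1A_2 × A_1A_3 = (12, -12, 12) and equation n·P = 84.
Checking the remaining points: n·A_4 = 84, n·A_5 = 96, n·A_6 = 84.
Since n·A_5 = 96 ≠ 84, A_5 is off the plane and the points are not all coplanar.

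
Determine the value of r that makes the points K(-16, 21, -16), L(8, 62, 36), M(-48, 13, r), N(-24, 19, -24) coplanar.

Normal to plane KLN: n = (-224, -224, 280); plane equation n·P = -5600.
Requiring n·M = -5600: (280)r + (7840) = -5600.
So r = -48.

-48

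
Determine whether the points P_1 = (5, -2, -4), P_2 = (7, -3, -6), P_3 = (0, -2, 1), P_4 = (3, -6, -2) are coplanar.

Yes

A normal to the plane through P_1, P_2, P_3 is n = P_1P_2 × P_1P_3 = (-5, 0, -5).
The plane has equation n·P = -5. For P_4: n·P_4 = -5.
Equal, so P_4 lies in the plane and all four are coplanar.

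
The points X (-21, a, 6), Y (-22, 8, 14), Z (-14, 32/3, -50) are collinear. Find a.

25/3

Collinearity requires XY × XZ = 0; each component is linear in a.
The x-component gives (64)a + (-1600/3) = 0, so a = 25/3.
The remaining components then also vanish.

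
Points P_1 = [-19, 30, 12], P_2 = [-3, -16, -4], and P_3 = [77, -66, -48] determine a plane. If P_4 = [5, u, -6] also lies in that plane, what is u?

-9

Coplanarity requires P_1P_2 · (P_1P_3 × P_1P_4) = 0.
P_1P_2 = (16, -46, -16), P_1P_3 = (96, -96, -60); the triple product is linear in u with coefficient -576 and constant term -5184.
Setting it to zero: u = -9.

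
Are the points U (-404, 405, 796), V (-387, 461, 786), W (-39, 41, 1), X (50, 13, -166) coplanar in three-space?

The four points are coplanar iff the 3×3 determinant with rows UV, UW, UX is zero.
Rows: (17, 56, -10), (365, -364, -795), (454, -392, -962).
Expanding along the first row: (17)(38528) − (56)(9800) + (-10)(22176) = -115584.
Nonzero ⇒ not coplanar.

No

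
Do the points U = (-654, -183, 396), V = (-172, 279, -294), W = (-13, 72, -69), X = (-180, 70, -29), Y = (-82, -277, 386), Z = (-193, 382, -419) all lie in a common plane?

The plane through U, V, W has normal n = UV × UW = (-38880, -218160, -173232) and equation n·P = -3249072.
Checking the remaining points: n·X = -3249072, n·Y = -3249072, n·Z = -3249072.
All equal -3249072, so all 6 points lie in one plane.

Yes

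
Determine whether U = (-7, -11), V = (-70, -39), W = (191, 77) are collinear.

Yes

UV = (-63, -28), UW = (198, 88).
det[UV; UW] = (-63)(88) − (-28)(198) = 0.
The determinant is zero, so the points are collinear.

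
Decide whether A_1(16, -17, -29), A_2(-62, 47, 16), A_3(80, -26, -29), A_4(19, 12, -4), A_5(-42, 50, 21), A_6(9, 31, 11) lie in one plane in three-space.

No

The plane through A_1, A_2, A_3 has normal n = A_1A_2 × A_1A_3 = (405, 2880, -3394) and equation n·P = 55946.
Checking the remaining points: n·A_4 = 55831, n·A_5 = 55716, n·A_6 = 55591.
Since n·A_4 = 55831 ≠ 55946, A_4 is off the plane and the points are not all coplanar.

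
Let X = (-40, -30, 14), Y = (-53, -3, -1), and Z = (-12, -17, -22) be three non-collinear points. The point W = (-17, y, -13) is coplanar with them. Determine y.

-22

The plane through X, Y, Z has equation −777x − 888y − 925z = 44770.
Substituting W: (-888)y + (25234) = 44770, so y = -22.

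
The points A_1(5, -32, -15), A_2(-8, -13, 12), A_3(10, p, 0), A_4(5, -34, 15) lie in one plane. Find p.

-41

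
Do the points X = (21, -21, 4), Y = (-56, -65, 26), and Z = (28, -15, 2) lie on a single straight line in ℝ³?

No

XY = (-77, -44, 22), XZ = (7, 6, -2).
XY × XZ = (-44, 0, -154).
The cross product is nonzero, so the points do not lie on one line.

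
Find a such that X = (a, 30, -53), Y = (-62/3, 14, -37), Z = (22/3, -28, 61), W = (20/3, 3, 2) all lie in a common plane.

2/3

Coplanarity ⇔ det[XY; XZ; XW] = 0.
Expanding, this is linear in a: (560)a + (-1120/3) = 0.
So a = 2/3.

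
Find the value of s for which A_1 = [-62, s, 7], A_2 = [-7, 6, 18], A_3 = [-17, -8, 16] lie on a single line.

-71

Direction A_2A_3 = (-10, -14, -2). From the x-coordinate of A_1, the parameter along the line is τ = (-62 − (-7))/(-10) = 11/2.
Then s = 6 + 11/2·(-14) = -71.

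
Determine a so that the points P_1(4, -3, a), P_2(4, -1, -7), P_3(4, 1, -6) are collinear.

-8

Direction P_2P_3 = (0, 2, 1). From the y-coordinate of P_1, the parameter along the line is τ = (-3 − (-1))/2 = -1.
Then a = (-7) + (-1)·(1) = -8.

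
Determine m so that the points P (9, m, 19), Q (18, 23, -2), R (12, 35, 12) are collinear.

41

Direction QR = (-6, 12, 14). From the x-coordinate of P, the parameter along the line is τ = (9 − 18)/(-6) = 3/2.
Then m = 23 + 3/2·(12) = 41.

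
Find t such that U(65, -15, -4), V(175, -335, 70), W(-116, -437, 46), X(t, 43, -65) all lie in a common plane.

Normal to plane UVW: n = (15228, -18894, -104340); plane equation n·P = 1690590.
Requiring n·X = 1690590: (15228)t + (5969658) = 1690590.
So t = -281.

-281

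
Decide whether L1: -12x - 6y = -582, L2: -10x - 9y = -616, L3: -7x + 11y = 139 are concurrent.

The three lines meet at one point iff the augmented coefficient matrix [aᵢ bᵢ cᵢ] has rank < 3, i.e. its determinant vanishes.
Here the determinant is 174.
Nonzero, so no common point exists.

No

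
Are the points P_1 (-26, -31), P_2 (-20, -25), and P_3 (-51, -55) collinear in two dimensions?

P_1P_2 = (6, 6), P_1P_3 = (-25, -24).
If collinear, P_1P_3 would be a scalar multiple of P_1P_2. But (6)·(-24) ≠ (6)·(-25) (difference 6), so they are not parallel; the points are not collinear.

No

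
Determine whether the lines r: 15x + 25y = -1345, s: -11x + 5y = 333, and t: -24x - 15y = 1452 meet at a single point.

Intersecting r and s: solving the 2×2 system gives (x, y) = (-43, -28).
Substitute into t: (-24)(-43) + (-15)(-28) = 1452.
This equals 1452, so (-43, -28) lies on all three lines and they are concurrent.

Yes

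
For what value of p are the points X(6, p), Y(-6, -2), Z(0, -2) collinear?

Collinearity: (X − Y) must be parallel to (Z − Y) = (6, 0).
Cross-multiplying the components: (p − (-2))·(6) = (12)·(0).
Solving gives p = -2.

-2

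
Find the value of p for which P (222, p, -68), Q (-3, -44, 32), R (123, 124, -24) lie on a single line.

256

Direction QR = (126, 168, -56). From the x-coordinate of P, the parameter along the line is τ = (222 − (-3))/126 = 25/14.
Then p = (-44) + 25/14·(168) = 256.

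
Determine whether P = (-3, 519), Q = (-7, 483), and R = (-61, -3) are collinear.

PQ = (-4, -36), PR = (-58, -522).
Twice the signed area of △PQR is (-4)(-522) − (-36)(-58) = 0.
The triangle is degenerate (zero area), so the points are collinear.

Yes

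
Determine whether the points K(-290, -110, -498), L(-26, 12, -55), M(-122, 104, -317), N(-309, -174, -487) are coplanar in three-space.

With K as base: KL = (264, 122, 443), KM = (168, 214, 181), KN = (-19, -64, 11).
KM × KN = (13938, -5287, -6686).
KL · (KM × KN) = 72720.
Since 72720 ≠ 0, the four points are not coplanar.

No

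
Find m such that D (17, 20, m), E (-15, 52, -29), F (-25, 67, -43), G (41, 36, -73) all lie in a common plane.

The points are coplanar iff DE · (DF × DG) = 0.
Expanding, this is linear in m: (680)m + (8840) = 0.
So m = -13.

-13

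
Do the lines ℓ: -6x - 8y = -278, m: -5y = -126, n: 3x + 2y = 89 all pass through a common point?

Lines aᵢx + bᵢy = cᵢ with pairwise distinct directions are concurrent exactly when det[aᵢ bᵢ cᵢ] = 0.
Here the determinant is 12.
Nonzero, so no common point exists.

No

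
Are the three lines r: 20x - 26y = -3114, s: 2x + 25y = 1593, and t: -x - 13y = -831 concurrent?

The three lines meet at one point iff the augmented coefficient matrix [aᵢ bᵢ cᵢ] has rank < 3, i.e. its determinant vanishes.
Here the determinant is 0.
It vanishes, so the lines are concurrent at (-66, 69).

Yes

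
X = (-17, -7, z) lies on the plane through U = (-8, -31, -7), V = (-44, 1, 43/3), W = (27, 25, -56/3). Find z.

Coplanarity requires UV · (UW × UX) = 0.
UV = (-36, 32, 64/3), UW = (35, 56, -35/3); the triple product is linear in z with coefficient -3136 and constant term 0.
Setting it to zero: z = 0.

0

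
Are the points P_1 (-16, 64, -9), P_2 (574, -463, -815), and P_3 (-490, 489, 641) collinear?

P_1P_2 = (590, -527, -806), P_1P_3 = (-474, 425, 650).
Comparing components 3 and 1: (-806)(-474) − (590)(650) = -1456 ≠ 0, so P_1P_2 and P_1P_3 are not parallel and the points are not collinear.

No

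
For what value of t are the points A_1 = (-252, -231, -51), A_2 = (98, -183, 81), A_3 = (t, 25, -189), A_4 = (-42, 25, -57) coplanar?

Normal to plane A_1A_2A_4: n = (-34080, 29820, 79520); plane equation n·P = -2355780.
Requiring n·A_3 = -2355780: (-34080)t + (-14283780) = -2355780.
So t = -350.

-350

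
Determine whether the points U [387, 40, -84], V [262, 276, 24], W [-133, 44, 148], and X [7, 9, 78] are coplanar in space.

Yes

With U as base: UV = (-125, 236, 108), UW = (-520, 4, 232), UX = (-380, -31, 162).
UW × UX = (7840, -3920, 17640).
UV · (UW × UX) = 0.
The scalar triple product vanishes, so the four points are coplanar.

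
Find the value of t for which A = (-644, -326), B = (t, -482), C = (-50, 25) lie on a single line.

Collinearity: (B − A) must be parallel to (C − A) = (594, 351).
Cross-multiplying the components: (t − (-644))·(351) = (-156)·(594).
Solving gives t = -908.

-908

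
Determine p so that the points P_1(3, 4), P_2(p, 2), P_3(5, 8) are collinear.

2

The three points are collinear iff det[P_1P_2; P_1P_3] = 0.
This determinant is linear in p: (4)p + (-8) = 0, so p = 2.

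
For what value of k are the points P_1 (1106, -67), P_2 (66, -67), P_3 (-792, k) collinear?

-67

The three points are collinear iff det[P_1P_2; P_1P_3] = 0.
This determinant is linear in k: (-1040)k + (-69680) = 0, so k = -67.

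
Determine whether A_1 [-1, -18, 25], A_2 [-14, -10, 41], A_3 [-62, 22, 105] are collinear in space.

No

A_1A_2 = (-13, 8, 16), A_1A_3 = (-61, 40, 80).
A_1A_2 × A_1A_3 = (0, 64, -32).
The cross product is nonzero, so the points do not lie on one line.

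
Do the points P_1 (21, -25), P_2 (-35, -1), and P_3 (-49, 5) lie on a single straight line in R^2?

Yes

P_1P_2 = (-56, 24), P_1P_3 = (-70, 30).
Twice the signed area of △P_1P_2P_3 is (-56)(30) − (24)(-70) = 0.
The triangle is degenerate (zero area), so the points are collinear.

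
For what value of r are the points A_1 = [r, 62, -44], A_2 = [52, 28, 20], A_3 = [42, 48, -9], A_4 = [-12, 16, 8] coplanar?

Coplanarity ⇔ det[A_1A_2; A_1A_3; A_1A_4] = 0.
Expanding, this is linear in r: (588)r + (0) = 0.
So r = 0.

0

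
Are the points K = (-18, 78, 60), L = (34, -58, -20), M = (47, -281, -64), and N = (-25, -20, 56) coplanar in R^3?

Yes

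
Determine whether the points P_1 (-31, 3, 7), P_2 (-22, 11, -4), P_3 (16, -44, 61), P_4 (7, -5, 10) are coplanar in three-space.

No

A normal to the plane through P_1, P_2, P_3 is n = P_1P_2 × P_1P_3 = (-85, -1003, -799).
The plane has equation n·P = -5967. For P_4: n·P_4 = -3570.
-3570 ≠ -5967, so P_4 is off the plane.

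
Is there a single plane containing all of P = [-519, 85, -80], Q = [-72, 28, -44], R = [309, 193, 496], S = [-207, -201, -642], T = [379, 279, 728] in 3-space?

The plane through P, Q, R has normal n = PQ × PR = (-36720, -227664, 95472) and equation n·X = -7931520.
Checking the remaining points: n·S = -7931520, n·T = -7931520.
All equal -7931520, so all 5 points lie in one plane.

Yes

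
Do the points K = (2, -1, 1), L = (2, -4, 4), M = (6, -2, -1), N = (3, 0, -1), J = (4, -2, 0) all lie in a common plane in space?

No

The plane through K, L, M has normal n = KL × KM = (9, 12, 12) and equation n·P = 18.
Checking the remaining points: n·N = 15, n·J = 12.
Since n·N = 15 ≠ 18, N is off the plane and the points are not all coplanar.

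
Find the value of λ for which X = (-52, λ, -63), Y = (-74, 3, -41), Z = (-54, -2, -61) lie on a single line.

-5/2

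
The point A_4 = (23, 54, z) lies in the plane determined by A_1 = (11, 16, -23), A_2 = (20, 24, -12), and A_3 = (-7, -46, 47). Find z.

The plane through A_1, A_2, A_3 has equation 1242x − 828y − 414z = 9936.
Substituting A_4: (-414)z + (-16146) = 9936, so z = -63.

-63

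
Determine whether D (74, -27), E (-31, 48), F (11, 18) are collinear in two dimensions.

Yes

DE = (-105, 75), DF = (-63, 45).
Checking proportionality: DF = 3/5·DE, so the vectors are parallel and the points are collinear.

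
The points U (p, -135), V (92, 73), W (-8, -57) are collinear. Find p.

The three points are collinear iff det[UV; UW] = 0.
This determinant is linear in p: (130)p + (8840) = 0, so p = -68.

-68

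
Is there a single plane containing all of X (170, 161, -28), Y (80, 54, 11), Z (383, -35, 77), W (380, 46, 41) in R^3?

No

A normal to the plane through X, Y, Z is n = XY × XZ = (-3591, 17757, 40431).
The plane has equation n·P = 1116339. For W: n·W = 1109913.
1109913 ≠ 1116339, so W is off the plane.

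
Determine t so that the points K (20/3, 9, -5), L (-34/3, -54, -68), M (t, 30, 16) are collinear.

Direction KL = (-18, -63, -63). From the y-coordinate of M, the parameter along the line is τ = (30 − 9)/(-63) = -1/3.
Then t = 20/3 + (-1/3)·(-18) = 38/3.

38/3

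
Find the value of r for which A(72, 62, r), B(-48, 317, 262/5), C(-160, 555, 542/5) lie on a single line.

-38/5

Direction BC = (-112, 238, 56). From the x-coordinate of A, the parameter along the line is τ = (72 − (-48))/(-112) = -15/14.
Then r = 262/5 + (-15/14)·(56) = -38/5.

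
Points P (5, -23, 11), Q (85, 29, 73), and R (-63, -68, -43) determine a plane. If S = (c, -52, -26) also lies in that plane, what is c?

-31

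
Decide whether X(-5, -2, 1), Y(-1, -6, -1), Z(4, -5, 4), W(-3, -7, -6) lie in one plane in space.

No

A normal to the plane through X, Y, Z is n = XY × XZ = (-18, -30, 24).
The plane has equation n·P = 174. For W: n·W = 120.
120 ≠ 174, so W is off the plane.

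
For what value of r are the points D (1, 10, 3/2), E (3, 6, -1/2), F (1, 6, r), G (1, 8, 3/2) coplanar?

3/2

Normal to plane DEG: n = (-4, 0, -4); plane equation n·P = -10.
Requiring n·F = -10: (-4)r + (-4) = -10.
So r = 3/2.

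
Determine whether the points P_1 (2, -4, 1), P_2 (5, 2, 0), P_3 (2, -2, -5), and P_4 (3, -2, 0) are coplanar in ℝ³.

No

With P_1 as base: P_1P_2 = (3, 6, -1), P_1P_3 = (0, 2, -6), P_1P_4 = (1, 2, -1).
P_1P_3 × P_1P_4 = (10, -6, -2).
P_1P_2 · (P_1P_3 × P_1P_4) = -4.
Since -4 ≠ 0, the four points are not coplanar.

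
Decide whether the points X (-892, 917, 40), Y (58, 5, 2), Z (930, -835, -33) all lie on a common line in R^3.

XY = (950, -912, -38), XZ = (1822, -1752, -73).
Comparing components 3 and 1: (-38)(1822) − (950)(-73) = 114 ≠ 0, so XY and XZ are not parallel and the points are not collinear.

No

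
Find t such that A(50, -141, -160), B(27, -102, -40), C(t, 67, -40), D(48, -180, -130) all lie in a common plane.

14

Normal to plane ABD: n = (5850, 450, 975); plane equation n·P = 73050.
Requiring n·C = 73050: (5850)t + (-8850) = 73050.
So t = 14.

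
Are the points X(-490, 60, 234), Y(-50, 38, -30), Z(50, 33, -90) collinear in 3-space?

XY = (440, -22, -264), XZ = (540, -27, -324).
XY × XZ = (0, 0, 0).
The cross product vanishes, so the three points are collinear.

Yes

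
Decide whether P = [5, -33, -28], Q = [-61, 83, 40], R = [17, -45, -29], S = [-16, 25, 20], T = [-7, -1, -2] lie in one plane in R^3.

Yes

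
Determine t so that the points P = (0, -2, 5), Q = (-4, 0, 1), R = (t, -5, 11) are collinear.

6

Collinearity requires PQ × PR = 0; each component is linear in t.
The y-component gives (-4)t + (24) = 0, so t = 6.
The remaining components then also vanish.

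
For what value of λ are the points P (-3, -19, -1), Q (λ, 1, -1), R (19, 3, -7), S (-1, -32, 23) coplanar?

21

Normal to plane PRS: n = (450, -540, -330); plane equation n·X = 9240.
Requiring n·Q = 9240: (450)λ + (-210) = 9240.
So λ = 21.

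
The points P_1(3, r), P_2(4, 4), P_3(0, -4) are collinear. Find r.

2

Collinearity: (P_1 − P_2) must be parallel to (P_3 − P_2) = (-4, -8).
Cross-multiplying the components: (r − 4)·(-4) = (-1)·(-8).
Solving gives r = 2.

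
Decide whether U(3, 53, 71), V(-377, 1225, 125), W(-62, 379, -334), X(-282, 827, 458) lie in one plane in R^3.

Yes

The four points are coplanar iff the 3×3 determinant with rows UV, UW, UX is zero.
Rows: (-380, 1172, 54), (-65, 326, -405), (-285, 774, 387).
Expanding along the first row: (-380)(439632) − (1172)(-140580) + (54)(42600) = 0.
Zero determinant ⇒ coplanar.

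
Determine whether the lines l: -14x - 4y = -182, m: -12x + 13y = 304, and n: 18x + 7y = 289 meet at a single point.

No

Intersecting l and m: solving the 2×2 system gives (x, y) = (5, 28).
Substitute into n: (18)(5) + (7)(28) = 286.
But n requires 289 ≠ 286, so the three lines have no common point.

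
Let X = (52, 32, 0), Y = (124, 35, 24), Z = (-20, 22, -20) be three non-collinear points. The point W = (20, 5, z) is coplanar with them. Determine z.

4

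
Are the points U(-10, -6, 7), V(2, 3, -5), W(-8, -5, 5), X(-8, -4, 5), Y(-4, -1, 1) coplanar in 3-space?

Yes

The plane through U, V, W has normal n = UV × UW = (-6, 0, -6) and equation n·P = 18.
Checking the remaining points: n·X = 18, n·Y = 18.
All equal 18, so all 5 points lie in one plane.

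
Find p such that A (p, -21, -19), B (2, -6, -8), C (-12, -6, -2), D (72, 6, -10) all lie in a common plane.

The points are coplanar iff AB · (AC × AD) = 0.
Expanding, this is linear in p: (72)p + (3888) = 0.
So p = -54.

-54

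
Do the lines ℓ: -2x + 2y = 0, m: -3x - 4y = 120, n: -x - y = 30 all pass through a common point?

Intersecting ℓ and m: solving the 2×2 system gives (x, y) = (-120/7, -120/7).
Substitute into n: (-1)(-120/7) + (-1)(-120/7) = 240/7.
But n requires 30 ≠ 240/7, so the three lines have no common point.

No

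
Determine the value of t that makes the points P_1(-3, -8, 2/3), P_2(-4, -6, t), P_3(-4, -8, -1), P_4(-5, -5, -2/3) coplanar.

1/3

Coplanarity ⇔ det[P_1P_2; P_1P_3; P_1P_4] = 0.
Expanding, this is linear in t: (-3)t + (1) = 0.
So t = 1/3.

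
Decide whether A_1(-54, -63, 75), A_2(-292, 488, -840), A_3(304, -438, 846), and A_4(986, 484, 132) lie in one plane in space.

The four points are coplanar iff the 3×3 determinant with rows A_1A_2, A_1A_3, A_1A_4 is zero.
Rows: (-238, 551, -915), (358, -375, 771), (1040, 547, 57).
Expanding along the first row: (-238)(-443112) − (551)(-781434) + (-915)(585826) = 0.
Zero determinant ⇒ coplanar.

Yes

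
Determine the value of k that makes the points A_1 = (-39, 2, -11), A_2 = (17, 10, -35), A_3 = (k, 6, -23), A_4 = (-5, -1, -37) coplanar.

-11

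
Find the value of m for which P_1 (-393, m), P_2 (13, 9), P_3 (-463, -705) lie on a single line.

-600

Collinearity: (P_1 − P_2) must be parallel to (P_3 − P_2) = (-476, -714).
Cross-multiplying the components: (m − 9)·(-476) = (-406)·(-714).
Solving gives m = -600.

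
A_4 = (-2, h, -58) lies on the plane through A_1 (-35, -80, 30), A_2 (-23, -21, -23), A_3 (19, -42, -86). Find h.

-25

A normal to the plane is n = A_1A_2 × A_1A_3 = (-4830, -1470, -2730).
A_4 lies in the plane iff n · A_1A_4 = 0.
This gives (-1470)h + (-36750) = 0, so h = -25.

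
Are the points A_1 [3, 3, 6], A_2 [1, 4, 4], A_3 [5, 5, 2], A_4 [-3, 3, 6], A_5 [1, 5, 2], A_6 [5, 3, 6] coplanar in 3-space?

Yes

The plane through A_1, A_2, A_3 has normal n = A_1A_2 × A_1A_3 = (0, -12, -6) and equation n·P = -72.
Checking the remaining points: n·A_4 = -72, n·A_5 = -72, n·A_6 = -72.
All equal -72, so all 6 points lie in one plane.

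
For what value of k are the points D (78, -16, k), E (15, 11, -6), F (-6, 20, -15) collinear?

Collinearity requires DE × DF = 0; each component is linear in k.
The x-component gives (9)k + (-189) = 0, so k = 21.
The remaining components then also vanish.

21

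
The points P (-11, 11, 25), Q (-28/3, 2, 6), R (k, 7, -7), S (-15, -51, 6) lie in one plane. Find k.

-7

The points are coplanar iff PQ · (PR × PS) = 0.
Expanding, this is linear in k: (1007)k + (7049) = 0.
So k = -7.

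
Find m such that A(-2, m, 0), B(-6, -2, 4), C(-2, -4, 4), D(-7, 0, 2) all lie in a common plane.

-1

The points are coplanar iff AB · (AC × AD) = 0.
Expanding, this is linear in m: (-8)m + (-8) = 0.
So m = -1.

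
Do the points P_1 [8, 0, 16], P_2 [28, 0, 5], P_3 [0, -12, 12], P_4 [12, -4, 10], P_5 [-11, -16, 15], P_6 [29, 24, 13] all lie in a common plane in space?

No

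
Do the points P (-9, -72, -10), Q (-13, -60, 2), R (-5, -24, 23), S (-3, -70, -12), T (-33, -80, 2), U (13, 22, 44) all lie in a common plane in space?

No

The plane through P, Q, R has normal n = PQ × PR = (-180, 180, -240) and equation n·X = -8940.
Checking the remaining points: n·S = -9180, n·T = -8940, n·U = -8940.
Since n·S = -9180 ≠ -8940, S is off the plane and the points are not all coplanar.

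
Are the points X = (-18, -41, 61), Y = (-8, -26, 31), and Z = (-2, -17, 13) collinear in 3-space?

Yes

XY = (10, 15, -30), XZ = (16, 24, -48).
XY × XZ = (0, 0, 0).
The cross product vanishes, so the three points are collinear.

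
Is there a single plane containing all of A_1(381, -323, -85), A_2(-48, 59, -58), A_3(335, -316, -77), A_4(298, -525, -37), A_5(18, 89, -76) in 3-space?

No

The plane through A_1, A_2, A_3 has normal n = A_1A_2 × A_1A_3 = (2867, 2190, 14569) and equation n·P = -853408.
Checking the remaining points: n·A_4 = -834437, n·A_5 = -860728.
Since n·A_4 = -834437 ≠ -853408, A_4 is off the plane and the points are not all coplanar.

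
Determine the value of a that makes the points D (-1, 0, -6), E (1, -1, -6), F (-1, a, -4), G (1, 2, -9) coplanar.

Coplanarity ⇔ det[DE; DF; DG] = 0.
Expanding, this is linear in a: (-6)a + (-12) = 0.
So a = -2.

-2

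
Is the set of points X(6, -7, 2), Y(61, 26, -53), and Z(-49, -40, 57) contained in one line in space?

Yes

XY = (55, 33, -55), XZ = (-55, -33, 55).
XY × XZ = (0, 0, 0).
The cross product vanishes, so the three points are collinear.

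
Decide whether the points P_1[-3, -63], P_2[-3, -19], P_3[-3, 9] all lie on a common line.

Yes

P_1P_2 = (0, 44), P_1P_3 = (0, 72).
det[P_1P_2; P_1P_3] = (0)(72) − (44)(0) = 0.
The determinant is zero, so the points are collinear.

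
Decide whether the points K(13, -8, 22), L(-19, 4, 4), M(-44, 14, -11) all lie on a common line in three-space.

KL = (-32, 12, -18), KM = (-57, 22, -33).
KL × KM = (0, -30, -20).
The cross product is nonzero, so the points do not lie on one line.

No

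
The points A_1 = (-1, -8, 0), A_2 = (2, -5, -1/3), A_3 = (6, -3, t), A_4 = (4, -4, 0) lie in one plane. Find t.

Normal to plane A_1A_2A_4: n = (4/3, -5/3, -3); plane equation n·P = 12.
Requiring n·A_3 = 12: (-3)t + (13) = 12.
So t = 1/3.

1/3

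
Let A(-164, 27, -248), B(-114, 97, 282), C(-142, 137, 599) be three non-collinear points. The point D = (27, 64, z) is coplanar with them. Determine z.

-9

The plane through A, B, C has equation 990x − 30690y + 3960z = -1973070.
Substituting D: (3960)z + (-1937430) = -1973070, so z = -9.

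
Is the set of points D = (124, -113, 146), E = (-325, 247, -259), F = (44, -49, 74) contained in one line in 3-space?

No

DE = (-449, 360, -405), DF = (-80, 64, -72).
DE × DF = (0, 72, 64).
The cross product is nonzero, so the points do not lie on one line.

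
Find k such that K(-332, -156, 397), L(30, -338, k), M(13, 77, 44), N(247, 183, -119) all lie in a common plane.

Coplanarity ⇔ det[KL; KM; KN] = 0.
Expanding, this is linear in k: (-17952)k + (11722656) = 0.
So k = 653.

653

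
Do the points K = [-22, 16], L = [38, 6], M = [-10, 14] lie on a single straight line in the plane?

KL = (60, -10), KM = (12, -2).
det[KL; KM] = (60)(-2) − (-10)(12) = 0.
The determinant is zero, so the points are collinear.

Yes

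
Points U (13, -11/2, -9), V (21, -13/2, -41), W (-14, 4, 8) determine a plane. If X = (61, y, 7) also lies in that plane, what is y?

-51/2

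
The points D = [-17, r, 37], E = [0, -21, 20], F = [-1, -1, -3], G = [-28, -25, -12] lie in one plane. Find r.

The points are coplanar iff DE · (DF × DG) = 0.
Expanding, this is linear in r: (-612)r + (-34884) = 0.
So r = -57.

-57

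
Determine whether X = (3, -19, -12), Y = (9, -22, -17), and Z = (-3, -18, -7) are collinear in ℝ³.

No

XY = (6, -3, -5), XZ = (-6, 1, 5).
Comparing components 2 and 3: (-3)(5) − (-5)(1) = -10 ≠ 0, so XY and XZ are not parallel and the points are not collinear.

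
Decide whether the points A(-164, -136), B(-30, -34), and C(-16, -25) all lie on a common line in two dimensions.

AB = (134, 102), AC = (148, 111).
If collinear, AC would be a scalar multiple of AB. But (134)·(111) ≠ (102)·(148) (difference -222), so they are not parallel; the points are not collinear.

No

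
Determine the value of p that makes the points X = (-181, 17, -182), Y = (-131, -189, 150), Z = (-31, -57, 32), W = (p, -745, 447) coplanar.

-831

The points are coplanar iff XY · (XZ × XW) = 0.
Expanding, this is linear in p: (-19516)p + (-16217796) = 0.
So p = -831.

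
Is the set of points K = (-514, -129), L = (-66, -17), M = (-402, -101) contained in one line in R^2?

KL = (448, 112), KM = (112, 28).
Twice the signed area of △KLM is (448)(28) − (112)(112) = 0.
The triangle is degenerate (zero area), so the points are collinear.

Yes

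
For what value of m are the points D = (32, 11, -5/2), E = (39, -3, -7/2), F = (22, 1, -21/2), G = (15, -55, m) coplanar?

-63/2

Normal to plane DEF: n = (102, 66, -210); plane equation n·P = 4515.
Requiring n·G = 4515: (-210)m + (-2100) = 4515.
So m = -63/2.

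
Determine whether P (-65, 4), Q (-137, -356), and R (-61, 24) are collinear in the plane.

Yes

PQ = (-72, -360), PR = (4, 20).
Checking proportionality: PR = -1/18·PQ, so the vectors are parallel and the points are collinear.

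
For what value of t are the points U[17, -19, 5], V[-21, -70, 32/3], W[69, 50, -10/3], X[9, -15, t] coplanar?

Normal to plane UVW: n = (34, -22, 30); plane equation n·P = 1146.
Requiring n·X = 1146: (30)t + (636) = 1146.
So t = 17.

17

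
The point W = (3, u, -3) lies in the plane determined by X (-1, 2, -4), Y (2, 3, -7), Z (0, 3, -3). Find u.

5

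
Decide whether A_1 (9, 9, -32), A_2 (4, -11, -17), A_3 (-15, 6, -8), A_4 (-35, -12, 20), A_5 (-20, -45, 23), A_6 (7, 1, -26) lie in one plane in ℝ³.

The plane through A_1, A_2, A_3 has normal n = A_1A_2 × A_1A_3 = (-435, -240, -465) and equation n·P = 8805.
Checking the remaining points: n·A_4 = 8805, n·A_5 = 8805, n·A_6 = 8805.
All equal 8805, so all 6 points lie in one plane.

Yes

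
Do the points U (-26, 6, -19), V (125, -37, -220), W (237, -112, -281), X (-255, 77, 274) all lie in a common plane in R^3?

The four points are coplanar iff the 3×3 determinant with rows UV, UW, UX is zero.
Rows: (151, -43, -201), (263, -118, -262), (-229, 71, 293).
Expanding along the first row: (151)(-15972) − (-43)(17061) + (-201)(-8349) = 0.
Zero determinant ⇒ coplanar.

Yes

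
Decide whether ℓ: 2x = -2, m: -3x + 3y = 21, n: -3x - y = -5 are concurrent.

No

Intersecting ℓ and m: solving the 2×2 system gives (x, y) = (-1, 6).
Substitute into n: (-3)(-1) + (-1)(6) = -3.
But n requires -5 ≠ -3, so the three lines have no common point.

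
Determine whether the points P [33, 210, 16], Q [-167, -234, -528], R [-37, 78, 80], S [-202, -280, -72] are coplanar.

No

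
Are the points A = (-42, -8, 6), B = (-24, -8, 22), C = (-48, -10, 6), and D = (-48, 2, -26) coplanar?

Yes

With A as base: AB = (18, 0, 16), AC = (-6, -2, 0), AD = (-6, 10, -32).
AC × AD = (64, -192, -72).
AB · (AC × AD) = 0.
The scalar triple product vanishes, so the four points are coplanar.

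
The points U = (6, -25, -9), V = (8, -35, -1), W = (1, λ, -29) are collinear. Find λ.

0

Direction UV = (2, -10, 8). From the x-coordinate of W, the parameter along the line is τ = (1 − 6)/2 = -5/2.
Then λ = (-25) + (-5/2)·(-10) = 0.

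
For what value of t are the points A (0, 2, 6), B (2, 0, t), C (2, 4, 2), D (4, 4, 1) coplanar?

Coplanarity ⇔ det[AB; AC; AD] = 0.
Expanding, this is linear in t: (-4)t + (32) = 0.
So t = 8.

8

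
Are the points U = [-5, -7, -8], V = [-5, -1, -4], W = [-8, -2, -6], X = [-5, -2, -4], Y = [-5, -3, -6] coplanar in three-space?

The plane through U, V, W has normal n = UV × UW = (-8, -12, 18) and equation n·P = -20.
Checking the remaining points: n·X = -8, n·Y = -32.
Since n·X = -8 ≠ -20, X is off the plane and the points are not all coplanar.

No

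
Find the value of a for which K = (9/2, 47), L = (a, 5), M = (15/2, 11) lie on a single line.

8

The three points are collinear iff det[KL; KM] = 0.
This determinant is linear in a: (-36)a + (288) = 0, so a = 8.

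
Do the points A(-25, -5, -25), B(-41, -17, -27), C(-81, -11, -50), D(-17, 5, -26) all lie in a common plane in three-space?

The four points are coplanar iff the 3×3 determinant with rows AB, AC, AD is zero.
Rows: (-16, -12, -2), (-56, -6, -25), (8, 10, -1).
Expanding along the first row: (-16)(256) − (-12)(256) + (-2)(-512) = 0.
Zero determinant ⇒ coplanar.

Yes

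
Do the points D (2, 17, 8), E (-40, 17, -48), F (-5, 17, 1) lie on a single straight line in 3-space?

No

DE = (-42, 0, -56), DF = (-7, 0, -7).
DE × DF = (0, 98, 0).
The cross product is nonzero, so the points do not lie on one line.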